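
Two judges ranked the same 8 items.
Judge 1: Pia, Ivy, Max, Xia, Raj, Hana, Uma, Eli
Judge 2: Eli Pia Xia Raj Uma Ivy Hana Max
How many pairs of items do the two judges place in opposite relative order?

Assign each item its position (1..8) in the first ordering, then rewrite the second ordering as that position sequence:
positions: Pia→1, Ivy→2, Max→3, Xia→4, Raj→5, Hana→6, Uma→7, Eli→8
second ordering as positions: [8, 1, 4, 5, 7, 2, 6, 3]
Discordant pairs = inversions in this position sequence.
8: 1, 4, 5, 7, 2, 6, 3 → 7
1: 0
4: 2, 3 → 2
5: 2, 3 → 2
7: 2, 6, 3 → 3
2: 0
6: 3 → 1
3: 0
Total: 7 + 0 + 2 + 2 + 3 + 0 + 1 + 0 = 15

There are 15 discordant pairs.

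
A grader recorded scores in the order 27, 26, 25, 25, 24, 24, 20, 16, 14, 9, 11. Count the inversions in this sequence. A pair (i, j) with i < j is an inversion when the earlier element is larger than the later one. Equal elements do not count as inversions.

For each element, count later entries that are smaller:
27: 10
26: 9
25: 7
25: 7
24: 5
24: 5
20: 4
16: 3
14: 2
9: 0
11: 0
Sum: 10 + 9 + 7 + 7 + 5 + 5 + 4 + 3 + 2 + 0 + 0 = 52

52 out-of-order pairs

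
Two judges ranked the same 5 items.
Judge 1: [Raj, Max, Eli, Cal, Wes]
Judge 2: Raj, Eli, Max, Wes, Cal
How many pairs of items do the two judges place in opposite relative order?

Assign each item its position (1..5) in the first ordering, then rewrite the second ordering as that position sequence:
positions: Raj→1, Max→2, Eli→3, Cal→4, Wes→5
second ordering as positions: [1, 3, 2, 5, 4]
Discordant pairs = inversions in this position sequence.
1: 0
3: 2 → 1
2: 0
5: 4 → 1
4: 0
Total: 0 + 1 + 0 + 1 + 0 = 2

2 discordant pairs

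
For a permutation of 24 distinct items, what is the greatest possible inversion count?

276

A reversed (strictly descending) arrangement makes every pair an inversion, giving C(24, 2) inversions.
C(24, 2) = 24·23/2 = 276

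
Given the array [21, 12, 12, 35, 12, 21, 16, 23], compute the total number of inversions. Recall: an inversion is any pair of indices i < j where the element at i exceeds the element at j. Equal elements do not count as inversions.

9

Element-by-element contributions:
21: 4
12: 0
12: 0
35: 4
12: 0
21: 1
16: 0
23: 0
Sum: 4 + 0 + 0 + 4 + 0 + 1 + 0 + 0 = 9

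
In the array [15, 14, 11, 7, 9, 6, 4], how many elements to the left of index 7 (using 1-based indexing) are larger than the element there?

6 such elements

The element at index 7 is 4.
Elements before it: 15, 14, 11, 7, 9, 6
Those larger than 4: 15, 14, 11, 7, 9, 6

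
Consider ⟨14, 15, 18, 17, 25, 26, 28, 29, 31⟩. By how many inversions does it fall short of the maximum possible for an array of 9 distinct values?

35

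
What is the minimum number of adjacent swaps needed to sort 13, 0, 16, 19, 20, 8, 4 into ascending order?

The minimum number of adjacent swaps to sort an array equals its inversion count, since every such swap removes exactly one inversion.
Count inversions — for each element, later elements that are smaller:
13: 0, 8, 4 → 3
0: none → 0
16: 8, 4 → 2
19: 8, 4 → 2
20: 8, 4 → 2
8: 4 → 1
4: none → 0
Total inversions: 3 + 0 + 2 + 2 + 2 + 1 + 0 = 10

10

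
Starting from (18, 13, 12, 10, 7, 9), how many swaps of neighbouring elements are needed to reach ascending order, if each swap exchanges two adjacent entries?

14

Minimum adjacent swaps = number of inversions (each swap of adjacent out-of-order elements removes one inversion and no swap can remove more).
Count inversions — for each element, later elements that are smaller:
18: 13, 12, 10, 7, 9 → 5
13: 12, 10, 7, 9 → 4
12: 10, 7, 9 → 3
10: 7, 9 → 2
7: none → 0
9: none → 0
Total inversions: 5 + 4 + 3 + 2 + 0 + 0 = 14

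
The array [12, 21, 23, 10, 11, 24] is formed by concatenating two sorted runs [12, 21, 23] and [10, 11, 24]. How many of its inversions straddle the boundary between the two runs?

6

Take each right-half value and tally the left-half values above it:
r = 10: 12, 21, 23 → 3
r = 11: 12, 21, 23 → 3
r = 24: none → 0
Cross-inversions: 3 + 3 + 0 = 6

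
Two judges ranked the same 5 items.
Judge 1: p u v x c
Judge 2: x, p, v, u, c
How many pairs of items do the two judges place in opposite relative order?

Assign each item its position (1..5) in the first ordering, then rewrite the second ordering as that position sequence:
positions: p→1, u→2, v→3, x→4, c→5
second ordering as positions: [4, 1, 3, 2, 5]
Discordant pairs = inversions in this position sequence.
4: 1, 3, 2 → 3
1: 0
3: 2 → 1
2: 0
5: 0
Total: 3 + 0 + 1 + 0 + 0 = 4

4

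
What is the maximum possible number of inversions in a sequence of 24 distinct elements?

The maximum occurs when the array is in strictly decreasing order: every one of the C(24, 2) pairs is inverted.
C(24, 2) = 24·23/2 = 276

276 inversions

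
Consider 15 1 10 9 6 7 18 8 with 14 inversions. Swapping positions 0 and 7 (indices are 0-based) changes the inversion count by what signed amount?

-5

Positions 0 and 7 hold 15 and 8; after swapping, the array is [8, 1, 10, 9, 6, 7, 18, 15].
Sweep left to right; for each value list the smaller values that follow it:
8: 3
1: 0
10: 3
9: 2
6: 0
7: 0
18: 1
15: 0
Sum: 3 + 0 + 3 + 2 + 0 + 0 + 1 + 0 = 9
Change: 9 − 14 = -5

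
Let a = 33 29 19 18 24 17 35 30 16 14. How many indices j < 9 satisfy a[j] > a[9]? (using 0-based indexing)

The element at index 9 is 14.
Elements before it: 33, 29, 19, 18, 24, 17, 35, 30, 16
Those larger than 14: 33, 29, 19, 18, 24, 17, 35, 30, 16

9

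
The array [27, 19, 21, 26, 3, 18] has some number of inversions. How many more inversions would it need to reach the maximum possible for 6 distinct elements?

4

Maximum inversions for 6 distinct elements is C(6, 2) = 6·5/2 = 15.
Current inversions — for each element, count later smaller elements:
27: 5
19: 2
21: 2
26: 2
3: 0
18: 0
Current total: 5 + 2 + 2 + 2 + 0 + 0 = 11
Shortfall: 15 − 11 = 4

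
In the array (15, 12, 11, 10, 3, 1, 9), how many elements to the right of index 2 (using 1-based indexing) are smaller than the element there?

The element at index 2 is 12.
Elements after it: 11, 10, 3, 1, 9
Those smaller than 12: 11, 10, 3, 1, 9

5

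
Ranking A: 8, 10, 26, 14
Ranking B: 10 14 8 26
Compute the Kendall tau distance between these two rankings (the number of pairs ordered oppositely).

Assign each item its position (1..4) in the first ordering, then rewrite the second ordering as that position sequence:
positions: 8→1, 10→2, 26→3, 14→4
second ordering as positions: [2, 4, 1, 3]
Discordant pairs = inversions in this position sequence.
2: 1 → 1
4: 1, 3 → 2
1: 0
3: 0
Total: 1 + 2 + 0 + 0 = 3

3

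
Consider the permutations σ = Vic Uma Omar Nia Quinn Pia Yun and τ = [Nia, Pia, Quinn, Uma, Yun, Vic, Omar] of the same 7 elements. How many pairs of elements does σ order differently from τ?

Assign each item its position (1..7) in the first ordering, then rewrite the second ordering as that position sequence:
positions: Vic→1, Uma→2, Omar→3, Nia→4, Quinn→5, Pia→6, Yun→7
second ordering as positions: [4, 6, 5, 2, 7, 1, 3]
Discordant pairs = inversions in this position sequence.
4: 2, 1, 3 → 3
6: 5, 2, 1, 3 → 4
5: 2, 1, 3 → 3
2: 1 → 1
7: 1, 3 → 2
1: 0
3: 0
Total: 3 + 4 + 3 + 1 + 2 + 0 + 0 = 13

13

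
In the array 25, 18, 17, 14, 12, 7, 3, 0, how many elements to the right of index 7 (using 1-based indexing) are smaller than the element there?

1

The element at index 7 is 3.
Elements after it: 0
Those smaller than 3: 0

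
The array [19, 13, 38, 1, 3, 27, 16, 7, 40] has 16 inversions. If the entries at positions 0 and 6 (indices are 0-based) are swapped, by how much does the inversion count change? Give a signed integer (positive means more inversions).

Positions 0 and 6 hold 19 and 16; after swapping, the array is [16, 13, 38, 1, 3, 27, 19, 7, 40].
Element-by-element contributions:
16 → 13, 1, 3, 7 → 4
13 → 1, 3, 7 → 3
38 → 1, 3, 27, 19, 7 → 5
1 → none → 0
3 → none → 0
27 → 19, 7 → 2
19 → 7 → 1
7 → none → 0
40 → none → 0
Sum: 4 + 3 + 5 + 0 + 0 + 2 + 1 + 0 + 0 = 15
Change: 15 − 16 = -1

-1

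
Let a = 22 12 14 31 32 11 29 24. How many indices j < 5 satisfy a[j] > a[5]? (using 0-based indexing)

5 such elements

The element at index 5 is 11.
Elements before it: 22, 12, 14, 31, 32
Those larger than 11: 22, 12, 14, 31, 32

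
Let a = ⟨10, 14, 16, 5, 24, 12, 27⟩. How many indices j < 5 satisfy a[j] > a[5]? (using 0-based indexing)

The element at index 5 is 12.
Elements before it: 10, 14, 16, 5, 24
Those larger than 12: 14, 16, 24

3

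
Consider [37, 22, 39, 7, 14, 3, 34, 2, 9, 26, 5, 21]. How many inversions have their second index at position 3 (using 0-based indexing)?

3

The element at index 3 is 7.
Elements before it: 37, 22, 39
Those larger than 7: 37, 22, 39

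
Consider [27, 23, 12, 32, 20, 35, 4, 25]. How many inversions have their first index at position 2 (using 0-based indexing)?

1

The element at index 2 is 12.
Elements after it: 32, 20, 35, 4, 25
Those smaller than 12: 4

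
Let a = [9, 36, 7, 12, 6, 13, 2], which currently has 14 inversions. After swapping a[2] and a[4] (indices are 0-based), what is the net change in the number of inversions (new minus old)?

-1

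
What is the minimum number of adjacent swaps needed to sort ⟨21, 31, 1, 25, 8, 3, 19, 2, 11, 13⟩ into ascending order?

27

The minimum number of adjacent swaps to sort an array equals its inversion count, since every such swap removes exactly one inversion.
Count inversions — for each element, later elements that are smaller:
21: 1, 8, 3, 19, 2, 11, 13 → 7
31: 1, 25, 8, 3, 19, 2, 11, 13 → 8
1: none → 0
25: 8, 3, 19, 2, 11, 13 → 6
8: 3, 2 → 2
3: 2 → 1
19: 2, 11, 13 → 3
2: none → 0
11: none → 0
13: none → 0
Total inversions: 7 + 8 + 0 + 6 + 2 + 1 + 3 + 0 + 0 + 0 = 27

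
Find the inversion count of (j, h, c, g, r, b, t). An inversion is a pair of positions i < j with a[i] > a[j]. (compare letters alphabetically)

10

Count, for each position, how many later elements it exceeds:
j → h, c, g, b → 4
h → c, g, b → 3
c → b → 1
g → b → 1
r → b → 1
b → none → 0
t → none → 0
Sum: 4 + 3 + 1 + 1 + 1 + 0 + 0 = 10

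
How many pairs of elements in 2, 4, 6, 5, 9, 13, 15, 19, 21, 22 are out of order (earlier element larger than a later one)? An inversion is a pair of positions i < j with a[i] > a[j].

1 out-of-order pair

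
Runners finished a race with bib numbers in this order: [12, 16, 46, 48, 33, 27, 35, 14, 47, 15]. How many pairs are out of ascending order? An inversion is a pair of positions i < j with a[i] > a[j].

There are 21 inversions.

Count, for each position, how many later elements it exceeds:
12 → none → 0
16 → 14, 15 → 2
46 → 33, 27, 35, 14, 15 → 5
48 → 33, 27, 35, 14, 47, 15 → 6
33 → 27, 14, 15 → 3
27 → 14, 15 → 2
35 → 14, 15 → 2
14 → none → 0
47 → 15 → 1
15 → none → 0
Sum: 0 + 2 + 5 + 6 + 3 + 2 + 2 + 0 + 1 + 0 = 21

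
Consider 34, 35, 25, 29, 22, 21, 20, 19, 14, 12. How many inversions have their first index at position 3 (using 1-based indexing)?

6

The element at index 3 is 25.
Elements after it: 29, 22, 21, 20, 19, 14, 12
Those smaller than 25: 22, 21, 20, 19, 14, 12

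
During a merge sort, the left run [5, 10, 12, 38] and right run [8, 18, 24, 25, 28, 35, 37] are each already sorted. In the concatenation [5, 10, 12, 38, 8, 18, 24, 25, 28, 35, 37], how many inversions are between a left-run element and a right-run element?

Count, for every r in R, how many entries of L exceed r:
r = 8: 10, 12, 38 → 3
r = 18: 38 → 1
r = 24: 38 → 1
r = 25: 38 → 1
r = 28: 38 → 1
r = 35: 38 → 1
r = 37: 38 → 1
Cross-inversions: 3 + 1 + 1 + 1 + 1 + 1 + 1 = 9

There are 9 cross-inversions.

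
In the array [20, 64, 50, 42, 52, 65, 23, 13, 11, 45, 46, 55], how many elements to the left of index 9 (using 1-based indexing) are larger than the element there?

The element at index 9 is 11.
Elements before it: 20, 64, 50, 42, 52, 65, 23, 13
Those larger than 11: 20, 64, 50, 42, 52, 65, 23, 13

8 such elements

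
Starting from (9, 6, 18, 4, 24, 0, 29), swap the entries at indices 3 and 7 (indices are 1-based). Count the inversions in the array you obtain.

12

Positions 3 and 7 hold 18 and 29; after swapping, the array is [9, 6, 29, 4, 24, 0, 18].
Element-by-element contributions:
9: 3
6: 2
29: 4
4: 1
24: 2
0: 0
18: 0
Sum: 3 + 2 + 4 + 1 + 2 + 0 + 0 = 12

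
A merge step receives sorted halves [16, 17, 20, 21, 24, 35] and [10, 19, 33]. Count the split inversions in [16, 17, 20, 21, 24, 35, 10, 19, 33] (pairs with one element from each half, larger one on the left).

There are 11 cross-inversions.

Count, for every r in R, how many entries of L exceed r:
r = 10: 16, 17, 20, 21, 24, 35 → 6
r = 19: 20, 21, 24, 35 → 4
r = 33: 35 → 1
Cross-inversions: 6 + 4 + 1 = 11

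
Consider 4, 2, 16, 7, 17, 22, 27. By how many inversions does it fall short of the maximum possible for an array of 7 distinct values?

Maximum inversions for 7 distinct elements is C(7, 2) = 7·6/2 = 21.
Current inversions — for each element, count later smaller elements:
4: 1
2: 0
16: 1
7: 0
17: 0
22: 0
27: 0
Current total: 1 + 0 + 1 + 0 + 0 + 0 + 0 = 2
Shortfall: 21 − 2 = 19

19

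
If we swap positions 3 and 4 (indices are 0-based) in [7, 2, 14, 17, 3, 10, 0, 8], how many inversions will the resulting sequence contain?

14

Positions 3 and 4 hold 17 and 3; after swapping, the array is [7, 2, 14, 3, 17, 10, 0, 8].
Sweep left to right; for each value list the smaller values that follow it:
7 → 2, 3, 0 → 3
2 → 0 → 1
14 → 3, 10, 0, 8 → 4
3 → 0 → 1
17 → 10, 0, 8 → 3
10 → 0, 8 → 2
0 → none → 0
8 → none → 0
Sum: 3 + 1 + 4 + 1 + 3 + 2 + 0 + 0 = 14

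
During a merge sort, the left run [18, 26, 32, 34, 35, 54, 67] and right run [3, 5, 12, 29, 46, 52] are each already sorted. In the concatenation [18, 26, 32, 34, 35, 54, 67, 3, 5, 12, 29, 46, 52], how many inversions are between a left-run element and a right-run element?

Count, for every r in R, how many entries of L exceed r:
r = 3: 18, 26, 32, 34, 35, 54, 67 → 7
r = 5: 18, 26, 32, 34, 35, 54, 67 → 7
r = 12: 18, 26, 32, 34, 35, 54, 67 → 7
r = 29: 32, 34, 35, 54, 67 → 5
r = 46: 54, 67 → 2
r = 52: 54, 67 → 2
Cross-inversions: 7 + 7 + 7 + 5 + 2 + 2 = 30

30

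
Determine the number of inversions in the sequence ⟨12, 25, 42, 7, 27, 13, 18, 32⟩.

11 out-of-order pairs

Sweep left to right; for each value list the smaller values that follow it:
12: 1
25: 3
42: 5
7: 0
27: 2
13: 0
18: 0
32: 0
Sum: 1 + 3 + 5 + 0 + 2 + 0 + 0 + 0 = 11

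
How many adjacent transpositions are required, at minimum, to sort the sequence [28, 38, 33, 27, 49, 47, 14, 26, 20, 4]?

33 adjacent swaps

Minimum adjacent swaps = number of inversions (each swap of adjacent out-of-order elements removes one inversion and no swap can remove more).
Count inversions — for each element, later elements that are smaller:
28: 27, 14, 26, 20, 4 → 5
38: 33, 27, 14, 26, 20, 4 → 6
33: 27, 14, 26, 20, 4 → 5
27: 14, 26, 20, 4 → 4
49: 47, 14, 26, 20, 4 → 5
47: 14, 26, 20, 4 → 4
14: 4 → 1
26: 20, 4 → 2
20: 4 → 1
4: none → 0
Total inversions: 5 + 6 + 5 + 4 + 5 + 4 + 1 + 2 + 1 + 0 = 33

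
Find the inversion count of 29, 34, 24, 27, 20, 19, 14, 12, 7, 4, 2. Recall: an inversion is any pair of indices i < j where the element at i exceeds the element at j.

Sweep left to right; for each value list the smaller values that follow it:
29 → 24, 27, 20, 19, 14, 12, 7, 4, 2 → 9
34 → 24, 27, 20, 19, 14, 12, 7, 4, 2 → 9
24 → 20, 19, 14, 12, 7, 4, 2 → 7
27 → 20, 19, 14, 12, 7, 4, 2 → 7
20 → 19, 14, 12, 7, 4, 2 → 6
19 → 14, 12, 7, 4, 2 → 5
14 → 12, 7, 4, 2 → 4
12 → 7, 4, 2 → 3
7 → 4, 2 → 2
4 → 2 → 1
2 → none → 0
Sum: 9 + 9 + 7 + 7 + 6 + 5 + 4 + 3 + 2 + 1 + 0 = 53

53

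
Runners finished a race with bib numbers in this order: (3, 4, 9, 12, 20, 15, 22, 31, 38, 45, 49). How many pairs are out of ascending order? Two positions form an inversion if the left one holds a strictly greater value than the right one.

1 inversion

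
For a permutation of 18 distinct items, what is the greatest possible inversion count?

The maximum occurs when the array is in strictly decreasing order: every one of the C(18, 2) pairs is inverted.
C(18, 2) = 18·17/2 = 153

153 inversions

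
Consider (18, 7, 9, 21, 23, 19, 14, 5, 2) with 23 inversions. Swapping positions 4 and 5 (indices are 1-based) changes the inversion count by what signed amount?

+1

Positions 4 and 5 hold 21 and 23; after swapping, the array is [18, 7, 9, 23, 21, 19, 14, 5, 2].
Count, for each position, how many later elements it exceeds:
18 → 7, 9, 14, 5, 2 → 5
7 → 5, 2 → 2
9 → 5, 2 → 2
23 → 21, 19, 14, 5, 2 → 5
21 → 19, 14, 5, 2 → 4
19 → 14, 5, 2 → 3
14 → 5, 2 → 2
5 → 2 → 1
2 → none → 0
Sum: 5 + 2 + 2 + 5 + 4 + 3 + 2 + 1 + 0 = 24
Change: 24 − 23 = +1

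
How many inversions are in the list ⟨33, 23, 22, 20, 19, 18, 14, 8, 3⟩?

Element-by-element contributions:
33 → 23, 22, 20, 19, 18, 14, 8, 3 → 8
23 → 22, 20, 19, 18, 14, 8, 3 → 7
22 → 20, 19, 18, 14, 8, 3 → 6
20 → 19, 18, 14, 8, 3 → 5
19 → 18, 14, 8, 3 → 4
18 → 14, 8, 3 → 3
14 → 8, 3 → 2
8 → 3 → 1
3 → none → 0
Sum: 8 + 7 + 6 + 5 + 4 + 3 + 2 + 1 + 0 = 36

Inversions: 36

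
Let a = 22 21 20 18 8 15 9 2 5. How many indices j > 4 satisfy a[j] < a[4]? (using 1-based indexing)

The element at index 4 is 18.
Elements after it: 8, 15, 9, 2, 5
Those smaller than 18: 8, 15, 9, 2, 5

5 such elements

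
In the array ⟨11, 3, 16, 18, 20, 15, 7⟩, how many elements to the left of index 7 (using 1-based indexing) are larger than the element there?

5

The element at index 7 is 7.
Elements before it: 11, 3, 16, 18, 20, 15
Those larger than 7: 11, 16, 18, 20, 15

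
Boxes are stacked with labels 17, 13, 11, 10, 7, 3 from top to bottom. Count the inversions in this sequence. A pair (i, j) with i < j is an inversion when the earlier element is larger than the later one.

Count, for each position, how many later elements it exceeds:
17 → 13, 11, 10, 7, 3 → 5
13 → 11, 10, 7, 3 → 4
11 → 10, 7, 3 → 3
10 → 7, 3 → 2
7 → 3 → 1
3 → none → 0
Sum: 5 + 4 + 3 + 2 + 1 + 0 = 15

There are 15 out-of-order pairs.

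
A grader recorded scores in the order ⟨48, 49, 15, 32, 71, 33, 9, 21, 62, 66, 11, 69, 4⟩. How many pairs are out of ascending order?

Element-by-element contributions:
48: 7
49: 7
15: 3
32: 4
71: 8
33: 4
9: 1
21: 2
62: 2
66: 2
11: 1
69: 1
4: 0
Sum: 7 + 7 + 3 + 4 + 8 + 4 + 1 + 2 + 2 + 2 + 1 + 1 + 0 = 42

42 out-of-order pairs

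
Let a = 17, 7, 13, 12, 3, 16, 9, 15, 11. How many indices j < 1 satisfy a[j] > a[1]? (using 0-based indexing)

1

The element at index 1 is 7.
Elements before it: 17
Those larger than 7: 17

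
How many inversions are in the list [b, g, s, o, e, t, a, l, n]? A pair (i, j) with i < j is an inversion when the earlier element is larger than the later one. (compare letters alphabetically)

Element-by-element contributions:
b: 1
g: 2
s: 5
o: 4
e: 1
t: 3
a: 0
l: 0
n: 0
Sum: 1 + 2 + 5 + 4 + 1 + 3 + 0 + 0 + 0 = 16

16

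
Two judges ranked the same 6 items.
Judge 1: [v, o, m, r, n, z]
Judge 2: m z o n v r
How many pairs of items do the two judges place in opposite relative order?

There are 9 discordant pairs.

Assign each item its position (1..6) in the first ordering, then rewrite the second ordering as that position sequence:
positions: v→1, o→2, m→3, r→4, n→5, z→6
second ordering as positions: [3, 6, 2, 5, 1, 4]
Discordant pairs = inversions in this position sequence.
3: 2, 1 → 2
6: 2, 5, 1, 4 → 4
2: 1 → 1
5: 1, 4 → 2
1: 0
4: 0
Total: 2 + 4 + 1 + 2 + 0 + 0 = 9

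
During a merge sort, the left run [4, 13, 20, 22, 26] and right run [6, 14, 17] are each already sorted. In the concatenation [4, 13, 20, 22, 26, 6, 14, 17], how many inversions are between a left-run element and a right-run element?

Count, for every r in R, how many entries of L exceed r:
r = 6: 13, 20, 22, 26 → 4
r = 14: 20, 22, 26 → 3
r = 17: 20, 22, 26 → 3
Cross-inversions: 4 + 3 + 3 = 10

Split inversions: 10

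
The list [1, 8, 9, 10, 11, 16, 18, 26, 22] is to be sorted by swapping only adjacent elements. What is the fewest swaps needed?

Minimum adjacent swaps = number of inversions (each swap of adjacent out-of-order elements removes one inversion and no swap can remove more).
Count inversions — for each element, later elements that are smaller:
1: none → 0
8: none → 0
9: none → 0
10: none → 0
11: none → 0
16: none → 0
18: none → 0
26: 22 → 1
22: none → 0
Total inversions: 0 + 0 + 0 + 0 + 0 + 0 + 0 + 1 + 0 = 1

Swaps: 1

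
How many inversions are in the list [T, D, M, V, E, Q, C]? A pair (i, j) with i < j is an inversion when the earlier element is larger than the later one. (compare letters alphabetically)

Count, for each position, how many later elements it exceeds:
T: 5
D: 1
M: 2
V: 3
E: 1
Q: 1
C: 0
Sum: 5 + 1 + 2 + 3 + 1 + 1 + 0 = 13

13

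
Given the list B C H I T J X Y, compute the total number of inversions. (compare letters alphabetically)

For each element, count later entries that are smaller:
B: 0
C: 0
H: 0
I: 0
T: 1
J: 0
X: 0
Y: 0
Sum: 0 + 0 + 0 + 0 + 1 + 0 + 0 + 0 = 1

There is 1 out-of-order pair.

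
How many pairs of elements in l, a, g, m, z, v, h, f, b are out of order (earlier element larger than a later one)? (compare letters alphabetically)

For each element, count later entries that are smaller:
l → a, g, h, f, b → 5
a → none → 0
g → f, b → 2
m → h, f, b → 3
z → v, h, f, b → 4
v → h, f, b → 3
h → f, b → 2
f → b → 1
b → none → 0
Sum: 5 + 0 + 2 + 3 + 4 + 3 + 2 + 1 + 0 = 20

20 inversions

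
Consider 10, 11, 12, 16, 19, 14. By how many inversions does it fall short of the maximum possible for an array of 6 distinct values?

13

Maximum inversions for 6 distinct elements is C(6, 2) = 6·5/2 = 15.
Current inversions — for each element, count later smaller elements:
10: 0
11: 0
12: 0
16: 1
19: 1
14: 0
Current total: 0 + 0 + 0 + 1 + 1 + 0 = 2
Shortfall: 15 − 2 = 13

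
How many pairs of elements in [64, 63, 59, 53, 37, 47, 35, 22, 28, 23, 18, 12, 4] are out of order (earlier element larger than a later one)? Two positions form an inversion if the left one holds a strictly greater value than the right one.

75 out-of-order pairs

For each element, count later entries that are smaller:
64 → 63, 59, 53, 37, 47, 35, 22, 28, 23, 18, 12, 4 → 12
63 → 59, 53, 37, 47, 35, 22, 28, 23, 18, 12, 4 → 11
59 → 53, 37, 47, 35, 22, 28, 23, 18, 12, 4 → 10
53 → 37, 47, 35, 22, 28, 23, 18, 12, 4 → 9
37 → 35, 22, 28, 23, 18, 12, 4 → 7
47 → 35, 22, 28, 23, 18, 12, 4 → 7
35 → 22, 28, 23, 18, 12, 4 → 6
22 → 18, 12, 4 → 3
28 → 23, 18, 12, 4 → 4
23 → 18, 12, 4 → 3
18 → 12, 4 → 2
12 → 4 → 1
4 → none → 0
Sum: 12 + 11 + 10 + 9 + 7 + 7 + 6 + 3 + 4 + 3 + 2 + 1 + 0 = 75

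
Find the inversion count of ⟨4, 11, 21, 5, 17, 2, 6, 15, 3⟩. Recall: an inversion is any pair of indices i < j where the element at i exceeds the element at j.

20 inversions

Count, for each position, how many later elements it exceeds:
4 → 2, 3 → 2
11 → 5, 2, 6, 3 → 4
21 → 5, 17, 2, 6, 15, 3 → 6
5 → 2, 3 → 2
17 → 2, 6, 15, 3 → 4
2 → none → 0
6 → 3 → 1
15 → 3 → 1
3 → none → 0
Sum: 2 + 4 + 6 + 2 + 4 + 0 + 1 + 1 + 0 = 20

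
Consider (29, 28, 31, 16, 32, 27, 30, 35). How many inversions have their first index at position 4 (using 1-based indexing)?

0 such elements

The element at index 4 is 16.
Elements after it: 32, 27, 30, 35
None of them are smaller than 16.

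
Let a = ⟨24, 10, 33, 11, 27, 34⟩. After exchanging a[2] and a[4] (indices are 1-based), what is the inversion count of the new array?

There are 5 inversions.

Positions 2 and 4 hold 10 and 11; after swapping, the array is [24, 11, 33, 10, 27, 34].
Element-by-element contributions:
24 → 11, 10 → 2
11 → 10 → 1
33 → 10, 27 → 2
10 → none → 0
27 → none → 0
34 → none → 0
Sum: 2 + 1 + 2 + 0 + 0 + 0 = 5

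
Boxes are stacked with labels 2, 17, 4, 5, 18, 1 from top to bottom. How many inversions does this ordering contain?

7 inversions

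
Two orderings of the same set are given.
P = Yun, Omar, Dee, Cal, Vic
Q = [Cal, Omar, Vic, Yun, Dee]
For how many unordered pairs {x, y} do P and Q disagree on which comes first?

Assign each item its position (1..5) in the first ordering, then rewrite the second ordering as that position sequence:
positions: Yun→1, Omar→2, Dee→3, Cal→4, Vic→5
second ordering as positions: [4, 2, 5, 1, 3]
Discordant pairs = inversions in this position sequence.
4: 2, 1, 3 → 3
2: 1 → 1
5: 1, 3 → 2
1: 0
3: 0
Total: 3 + 1 + 2 + 0 + 0 = 6

6 disagreeing pairs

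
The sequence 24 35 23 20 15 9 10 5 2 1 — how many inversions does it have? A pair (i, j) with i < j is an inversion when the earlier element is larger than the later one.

There are 43 inversions.

Count, for each position, how many later elements it exceeds:
24: 8
35: 8
23: 7
20: 6
15: 5
9: 3
10: 3
5: 2
2: 1
1: 0
Sum: 8 + 8 + 7 + 6 + 5 + 3 + 3 + 2 + 1 + 0 = 43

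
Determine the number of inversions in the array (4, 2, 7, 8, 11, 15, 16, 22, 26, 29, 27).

Inversions: 2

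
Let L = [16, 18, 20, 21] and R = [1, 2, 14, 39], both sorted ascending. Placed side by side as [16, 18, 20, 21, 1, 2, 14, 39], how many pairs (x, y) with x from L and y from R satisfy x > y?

For each element r of the right run, count left-run elements greater than r:
r = 1: 16, 18, 20, 21 → 4
r = 2: 16, 18, 20, 21 → 4
r = 14: 16, 18, 20, 21 → 4
r = 39: none → 0
Cross-inversions: 4 + 4 + 4 + 0 = 12

12 split inversions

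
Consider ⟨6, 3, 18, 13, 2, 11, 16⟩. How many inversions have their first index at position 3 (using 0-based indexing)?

2

The element at index 3 is 13.
Elements after it: 2, 11, 16
Those smaller than 13: 2, 11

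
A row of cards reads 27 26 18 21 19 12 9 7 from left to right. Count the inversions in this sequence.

26 inversions

For each element, count later entries that are smaller:
27: 7
26: 6
18: 3
21: 4
19: 3
12: 2
9: 1
7: 0
Sum: 7 + 6 + 3 + 4 + 3 + 2 + 1 + 0 = 26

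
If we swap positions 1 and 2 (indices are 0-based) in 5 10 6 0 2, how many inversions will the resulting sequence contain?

Positions 1 and 2 hold 10 and 6; after swapping, the array is [5, 6, 10, 0, 2].
Sweep left to right; for each value list the smaller values that follow it:
5 → 0, 2 → 2
6 → 0, 2 → 2
10 → 0, 2 → 2
0 → none → 0
2 → none → 0
Sum: 2 + 2 + 2 + 0 + 0 = 6

6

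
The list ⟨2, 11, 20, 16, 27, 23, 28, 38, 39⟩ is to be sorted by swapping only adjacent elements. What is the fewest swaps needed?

2 swaps

Minimum adjacent swaps = number of inversions (each swap of adjacent out-of-order elements removes one inversion and no swap can remove more).
Count inversions — for each element, later elements that are smaller:
2: none → 0
11: none → 0
20: 16 → 1
16: none → 0
27: 23 → 1
23: none → 0
28: none → 0
38: none → 0
39: none → 0
Total inversions: 0 + 0 + 1 + 0 + 1 + 0 + 0 + 0 + 0 = 2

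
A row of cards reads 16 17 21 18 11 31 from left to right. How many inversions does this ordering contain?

5 out-of-order pairs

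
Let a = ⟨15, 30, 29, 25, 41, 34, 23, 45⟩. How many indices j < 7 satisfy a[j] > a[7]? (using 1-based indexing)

The element at index 7 is 23.
Elements before it: 15, 30, 29, 25, 41, 34
Those larger than 23: 30, 29, 25, 41, 34

5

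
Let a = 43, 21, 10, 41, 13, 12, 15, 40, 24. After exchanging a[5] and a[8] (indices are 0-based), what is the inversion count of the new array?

Positions 5 and 8 hold 12 and 24; after swapping, the array is [43, 21, 10, 41, 13, 24, 15, 40, 12].
Element-by-element contributions:
43: 8
21: 4
10: 0
41: 5
13: 1
24: 2
15: 1
40: 1
12: 0
Sum: 8 + 4 + 0 + 5 + 1 + 2 + 1 + 1 + 0 = 22

22 inversions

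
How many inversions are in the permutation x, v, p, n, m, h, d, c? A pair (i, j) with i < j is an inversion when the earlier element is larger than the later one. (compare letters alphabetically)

Out-of-order pairs: 28

Sweep left to right; for each value list the smaller values that follow it:
x: 7
v: 6
p: 5
n: 4
m: 3
h: 2
d: 1
c: 0
Sum: 7 + 6 + 5 + 4 + 3 + 2 + 1 + 0 = 28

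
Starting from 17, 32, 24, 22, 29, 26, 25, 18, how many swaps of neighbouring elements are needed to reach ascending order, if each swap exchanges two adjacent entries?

There are 15 swaps.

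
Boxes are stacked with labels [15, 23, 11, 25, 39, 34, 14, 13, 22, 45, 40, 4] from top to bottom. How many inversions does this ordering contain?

30

Sweep left to right; for each value list the smaller values that follow it:
15: 4
23: 5
11: 1
25: 4
39: 5
34: 4
14: 2
13: 1
22: 1
45: 2
40: 1
4: 0
Sum: 4 + 5 + 1 + 4 + 5 + 4 + 2 + 1 + 1 + 2 + 1 + 0 = 30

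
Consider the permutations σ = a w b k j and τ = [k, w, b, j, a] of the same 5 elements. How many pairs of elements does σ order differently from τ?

There are 6 discordant pairs.

Assign each item its position (1..5) in the first ordering, then rewrite the second ordering as that position sequence:
positions: a→1, w→2, b→3, k→4, j→5
second ordering as positions: [4, 2, 3, 5, 1]
Discordant pairs = inversions in this position sequence.
4: 2, 3, 1 → 3
2: 1 → 1
3: 1 → 1
5: 1 → 1
1: 0
Total: 3 + 1 + 1 + 1 + 0 = 6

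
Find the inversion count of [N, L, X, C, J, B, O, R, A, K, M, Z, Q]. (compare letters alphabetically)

For each element, count later entries that are smaller:
N: 7
L: 5
X: 9
C: 2
J: 2
B: 1
O: 3
R: 4
A: 0
K: 0
M: 0
Z: 1
Q: 0
Sum: 7 + 5 + 9 + 2 + 2 + 1 + 3 + 4 + 0 + 0 + 0 + 1 + 0 = 34

34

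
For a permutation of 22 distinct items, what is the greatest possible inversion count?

A reversed (strictly descending) arrangement makes every pair an inversion, giving C(22, 2) inversions.
C(22, 2) = 22·21/2 = 231

231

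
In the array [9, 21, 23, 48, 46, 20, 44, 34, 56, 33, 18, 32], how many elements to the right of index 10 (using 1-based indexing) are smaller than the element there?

The element at index 10 is 33.
Elements after it: 18, 32
Those smaller than 33: 18, 32

2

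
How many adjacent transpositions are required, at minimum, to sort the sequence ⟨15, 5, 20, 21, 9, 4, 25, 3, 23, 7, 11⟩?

There are 28 swaps.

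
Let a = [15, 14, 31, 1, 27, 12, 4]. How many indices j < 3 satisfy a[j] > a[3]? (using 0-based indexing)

The element at index 3 is 1.
Elements before it: 15, 14, 31
Those larger than 1: 15, 14, 31

3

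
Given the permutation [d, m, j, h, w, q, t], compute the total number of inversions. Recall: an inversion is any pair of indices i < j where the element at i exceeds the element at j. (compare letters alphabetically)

5

Listing every pair i<j with a[i]>a[j] (using 0-based positions):
(1,2): m > j
(1,3): m > h
(2,3): j > h
(4,5): w > q
(4,6): w > t
That's 5 pairs.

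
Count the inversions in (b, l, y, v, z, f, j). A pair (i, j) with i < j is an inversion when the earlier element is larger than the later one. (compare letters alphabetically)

There are 9 inversions.

Count, for each position, how many later elements it exceeds:
b → none → 0
l → f, j → 2
y → v, f, j → 3
v → f, j → 2
z → f, j → 2
f → none → 0
j → none → 0
Sum: 0 + 2 + 3 + 2 + 2 + 0 + 0 = 9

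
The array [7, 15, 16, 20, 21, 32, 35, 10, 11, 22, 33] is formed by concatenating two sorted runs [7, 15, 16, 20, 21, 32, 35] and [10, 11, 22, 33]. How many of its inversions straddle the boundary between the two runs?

Split inversions: 15

Count, for every r in R, how many entries of L exceed r:
r = 10: 15, 16, 20, 21, 32, 35 → 6
r = 11: 15, 16, 20, 21, 32, 35 → 6
r = 22: 32, 35 → 2
r = 33: 35 → 1
Cross-inversions: 6 + 6 + 2 + 1 = 15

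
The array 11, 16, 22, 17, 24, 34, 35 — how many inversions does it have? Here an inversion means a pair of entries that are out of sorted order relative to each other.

1

Out-of-order index pairs (1-indexed):
(3,4): 22 > 17
That's 1 pair.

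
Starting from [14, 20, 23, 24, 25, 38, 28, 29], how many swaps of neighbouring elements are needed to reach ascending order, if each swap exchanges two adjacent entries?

Minimum adjacent swaps = number of inversions (each swap of adjacent out-of-order elements removes one inversion and no swap can remove more).
Count inversions — for each element, later elements that are smaller:
14: none → 0
20: none → 0
23: none → 0
24: none → 0
25: none → 0
38: 28, 29 → 2
28: none → 0
29: none → 0
Total inversions: 0 + 0 + 0 + 0 + 0 + 2 + 0 + 0 = 2

2 swaps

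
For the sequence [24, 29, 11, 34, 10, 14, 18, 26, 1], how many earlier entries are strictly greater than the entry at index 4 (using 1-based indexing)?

0

The element at index 4 is 34.
Elements before it: 24, 29, 11
None of them are larger than 34.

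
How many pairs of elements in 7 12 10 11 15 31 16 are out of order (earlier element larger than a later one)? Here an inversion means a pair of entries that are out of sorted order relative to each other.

3 out-of-order pairs

Sweep left to right; for each value list the smaller values that follow it:
7: 0
12: 2
10: 0
11: 0
15: 0
31: 1
16: 0
Sum: 0 + 2 + 0 + 0 + 0 + 1 + 0 = 3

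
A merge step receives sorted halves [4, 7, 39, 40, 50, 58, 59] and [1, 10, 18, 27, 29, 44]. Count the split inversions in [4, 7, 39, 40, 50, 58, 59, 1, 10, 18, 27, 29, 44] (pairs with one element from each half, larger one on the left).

For each element r of the right run, count left-run elements greater than r:
r = 1: 4, 7, 39, 40, 50, 58, 59 → 7
r = 10: 39, 40, 50, 58, 59 → 5
r = 18: 39, 40, 50, 58, 59 → 5
r = 27: 39, 40, 50, 58, 59 → 5
r = 29: 39, 40, 50, 58, 59 → 5
r = 44: 50, 58, 59 → 3
Cross-inversions: 7 + 5 + 5 + 5 + 5 + 3 = 30

30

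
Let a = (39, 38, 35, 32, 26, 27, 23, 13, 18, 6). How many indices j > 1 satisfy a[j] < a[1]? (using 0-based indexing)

The element at index 1 is 38.
Elements after it: 35, 32, 26, 27, 23, 13, 18, 6
Those smaller than 38: 35, 32, 26, 27, 23, 13, 18, 6

8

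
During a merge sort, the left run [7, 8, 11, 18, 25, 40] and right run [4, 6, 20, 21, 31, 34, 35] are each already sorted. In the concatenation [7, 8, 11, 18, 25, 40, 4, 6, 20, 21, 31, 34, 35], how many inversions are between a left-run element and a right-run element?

19 split inversions

For each element r of the right run, count left-run elements greater than r:
r = 4: 7, 8, 11, 18, 25, 40 → 6
r = 6: 7, 8, 11, 18, 25, 40 → 6
r = 20: 25, 40 → 2
r = 21: 25, 40 → 2
r = 31: 40 → 1
r = 34: 40 → 1
r = 35: 40 → 1
Cross-inversions: 6 + 6 + 2 + 2 + 1 + 1 + 1 = 19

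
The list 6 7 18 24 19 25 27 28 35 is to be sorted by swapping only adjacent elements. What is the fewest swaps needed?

The minimum number of adjacent swaps to sort an array equals its inversion count, since every such swap removes exactly one inversion.
Count inversions — for each element, later elements that are smaller:
6: none → 0
7: none → 0
18: none → 0
24: 19 → 1
19: none → 0
25: none → 0
27: none → 0
28: none → 0
35: none → 0
Total inversions: 0 + 0 + 0 + 1 + 0 + 0 + 0 + 0 + 0 = 1

1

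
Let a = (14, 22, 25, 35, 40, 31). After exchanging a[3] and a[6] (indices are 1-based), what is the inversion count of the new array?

Positions 3 and 6 hold 25 and 31; after swapping, the array is [14, 22, 31, 35, 40, 25].
Sweep left to right; for each value list the smaller values that follow it:
14: 0
22: 0
31: 1
35: 1
40: 1
25: 0
Sum: 0 + 0 + 1 + 1 + 1 + 0 = 3

3 inversions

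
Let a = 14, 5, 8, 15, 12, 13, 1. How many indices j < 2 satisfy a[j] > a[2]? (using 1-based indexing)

The element at index 2 is 5.
Elements before it: 14
Those larger than 5: 14

1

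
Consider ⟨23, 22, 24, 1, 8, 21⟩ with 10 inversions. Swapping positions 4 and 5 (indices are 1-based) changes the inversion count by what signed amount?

Positions 4 and 5 hold 1 and 8; after swapping, the array is [23, 22, 24, 8, 1, 21].
Element-by-element contributions:
23: 4
22: 3
24: 3
8: 1
1: 0
21: 0
Sum: 4 + 3 + 3 + 1 + 0 + 0 = 11
Change: 11 − 10 = +1

+1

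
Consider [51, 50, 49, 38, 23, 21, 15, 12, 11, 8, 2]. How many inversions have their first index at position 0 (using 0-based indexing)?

The element at index 0 is 51.
Elements after it: 50, 49, 38, 23, 21, 15, 12, 11, 8, 2
Those smaller than 51: 50, 49, 38, 23, 21, 15, 12, 11, 8, 2

10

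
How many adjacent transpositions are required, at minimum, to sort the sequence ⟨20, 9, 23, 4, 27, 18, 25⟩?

Minimum adjacent swaps = number of inversions (each swap of adjacent out-of-order elements removes one inversion and no swap can remove more).
Count inversions — for each element, later elements that are smaller:
20: 9, 4, 18 → 3
9: 4 → 1
23: 4, 18 → 2
4: none → 0
27: 18, 25 → 2
18: none → 0
25: none → 0
Total inversions: 3 + 1 + 2 + 0 + 2 + 0 + 0 = 8

8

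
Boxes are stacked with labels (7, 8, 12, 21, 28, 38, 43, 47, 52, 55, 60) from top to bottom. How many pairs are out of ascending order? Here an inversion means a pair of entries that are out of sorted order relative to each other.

0 inversions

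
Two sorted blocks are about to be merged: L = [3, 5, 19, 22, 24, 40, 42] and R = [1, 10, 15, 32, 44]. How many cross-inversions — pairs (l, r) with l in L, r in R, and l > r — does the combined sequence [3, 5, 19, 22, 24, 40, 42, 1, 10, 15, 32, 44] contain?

19

Take each right-half value and tally the left-half values above it:
r = 1: 3, 5, 19, 22, 24, 40, 42 → 7
r = 10: 19, 22, 24, 40, 42 → 5
r = 15: 19, 22, 24, 40, 42 → 5
r = 32: 40, 42 → 2
r = 44: none → 0
Cross-inversions: 7 + 5 + 5 + 2 + 0 = 19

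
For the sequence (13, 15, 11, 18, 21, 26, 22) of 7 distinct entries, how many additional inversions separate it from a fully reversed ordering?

Maximum inversions for 7 distinct elements is C(7, 2) = 7·6/2 = 21.
Current inversions — for each element, count later smaller elements:
13: 1
15: 1
11: 0
18: 0
21: 0
26: 1
22: 0
Current total: 1 + 1 + 0 + 0 + 0 + 1 + 0 = 3
Shortfall: 21 − 3 = 18

18 inversions short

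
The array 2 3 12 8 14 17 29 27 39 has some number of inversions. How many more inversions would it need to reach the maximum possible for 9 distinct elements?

34

Maximum inversions for 9 distinct elements is C(9, 2) = 9·8/2 = 36.
Current inversions — for each element, count later smaller elements:
2: 0
3: 0
12: 1
8: 0
14: 0
17: 0
29: 1
27: 0
39: 0
Current total: 0 + 0 + 1 + 0 + 0 + 0 + 1 + 0 + 0 = 2
Shortfall: 36 − 2 = 34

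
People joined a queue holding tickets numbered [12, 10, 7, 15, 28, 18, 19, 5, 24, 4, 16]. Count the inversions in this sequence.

Count, for each position, how many later elements it exceeds:
12 → 10, 7, 5, 4 → 4
10 → 7, 5, 4 → 3
7 → 5, 4 → 2
15 → 5, 4 → 2
28 → 18, 19, 5, 24, 4, 16 → 6
18 → 5, 4, 16 → 3
19 → 5, 4, 16 → 3
5 → 4 → 1
24 → 4, 16 → 2
4 → none → 0
16 → none → 0
Sum: 4 + 3 + 2 + 2 + 6 + 3 + 3 + 1 + 2 + 0 + 0 = 26

Inversions: 26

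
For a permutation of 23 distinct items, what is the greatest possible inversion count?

The maximum occurs when the array is in strictly decreasing order: every one of the C(23, 2) pairs is inverted.
C(23, 2) = 23·22/2 = 253

253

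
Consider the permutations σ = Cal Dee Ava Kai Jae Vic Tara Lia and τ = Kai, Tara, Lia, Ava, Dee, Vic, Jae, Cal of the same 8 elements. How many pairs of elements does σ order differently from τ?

19

Assign each item its position (1..8) in the first ordering, then rewrite the second ordering as that position sequence:
positions: Cal→1, Dee→2, Ava→3, Kai→4, Jae→5, Vic→6, Tara→7, Lia→8
second ordering as positions: [4, 7, 8, 3, 2, 6, 5, 1]
Discordant pairs = inversions in this position sequence.
4: 3, 2, 1 → 3
7: 3, 2, 6, 5, 1 → 5
8: 3, 2, 6, 5, 1 → 5
3: 2, 1 → 2
2: 1 → 1
6: 5, 1 → 2
5: 1 → 1
1: 0
Total: 3 + 5 + 5 + 2 + 1 + 2 + 1 + 0 = 19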